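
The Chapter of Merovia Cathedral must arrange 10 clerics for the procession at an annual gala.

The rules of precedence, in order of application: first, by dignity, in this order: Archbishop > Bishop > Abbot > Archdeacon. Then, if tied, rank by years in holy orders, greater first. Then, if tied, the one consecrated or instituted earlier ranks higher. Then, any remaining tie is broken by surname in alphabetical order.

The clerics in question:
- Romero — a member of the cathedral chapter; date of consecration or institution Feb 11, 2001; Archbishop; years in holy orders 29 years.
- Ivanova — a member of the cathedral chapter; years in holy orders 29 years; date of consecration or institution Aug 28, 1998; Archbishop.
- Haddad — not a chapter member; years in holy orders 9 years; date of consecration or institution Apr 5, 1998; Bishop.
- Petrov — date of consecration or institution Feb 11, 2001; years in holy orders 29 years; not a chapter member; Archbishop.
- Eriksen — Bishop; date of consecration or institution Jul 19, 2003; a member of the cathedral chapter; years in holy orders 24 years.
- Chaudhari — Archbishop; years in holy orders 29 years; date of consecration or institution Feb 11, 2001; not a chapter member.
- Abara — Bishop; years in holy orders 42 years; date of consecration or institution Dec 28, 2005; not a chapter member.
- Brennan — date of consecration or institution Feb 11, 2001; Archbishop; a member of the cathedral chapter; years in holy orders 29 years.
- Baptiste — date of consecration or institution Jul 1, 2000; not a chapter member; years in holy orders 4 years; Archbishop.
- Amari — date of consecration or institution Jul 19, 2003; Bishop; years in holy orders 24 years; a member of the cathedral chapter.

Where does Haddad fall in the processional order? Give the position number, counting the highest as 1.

10

By dignity: Ivanova, Brennan, Chaudhari, Petrov, Romero and Baptiste (Archbishop); then Abara, Amari, Eriksen and Haddad (Bishop).
Among Ivanova, Brennan, Chaudhari, Petrov, Romero and Baptiste, by years in holy orders (higher first): Ivanova, Brennan, Chaudhari, Petrov and Romero (29 years) before Baptiste (4 years).
Among Ivanova, Brennan, Chaudhari, Petrov and Romero, by date of consecration or institution (earlier first): Ivanova (Aug 28, 1998) before Brennan, Chaudhari, Petrov and Romero (Feb 11, 2001).
Among Brennan, Chaudhari, Petrov and Romero, alphabetically by surname: Brennan before Chaudhari before Petrov before Romero.
Among Abara, Amari, Eriksen and Haddad, by years in holy orders (higher first): Abara (42 years) before Amari and Eriksen (24 years) before Haddad (9 years).
Amari and Eriksen both have date of consecration or institution Jul 19, 2003, so the next rule applies.
Among Amari and Eriksen, alphabetically by surname: Amari before Eriksen.
Order: Ivanova, Brennan, Chaudhari, Petrov, Romero, Baptiste, Abara, Amari, Eriksen, Haddad. So position 10.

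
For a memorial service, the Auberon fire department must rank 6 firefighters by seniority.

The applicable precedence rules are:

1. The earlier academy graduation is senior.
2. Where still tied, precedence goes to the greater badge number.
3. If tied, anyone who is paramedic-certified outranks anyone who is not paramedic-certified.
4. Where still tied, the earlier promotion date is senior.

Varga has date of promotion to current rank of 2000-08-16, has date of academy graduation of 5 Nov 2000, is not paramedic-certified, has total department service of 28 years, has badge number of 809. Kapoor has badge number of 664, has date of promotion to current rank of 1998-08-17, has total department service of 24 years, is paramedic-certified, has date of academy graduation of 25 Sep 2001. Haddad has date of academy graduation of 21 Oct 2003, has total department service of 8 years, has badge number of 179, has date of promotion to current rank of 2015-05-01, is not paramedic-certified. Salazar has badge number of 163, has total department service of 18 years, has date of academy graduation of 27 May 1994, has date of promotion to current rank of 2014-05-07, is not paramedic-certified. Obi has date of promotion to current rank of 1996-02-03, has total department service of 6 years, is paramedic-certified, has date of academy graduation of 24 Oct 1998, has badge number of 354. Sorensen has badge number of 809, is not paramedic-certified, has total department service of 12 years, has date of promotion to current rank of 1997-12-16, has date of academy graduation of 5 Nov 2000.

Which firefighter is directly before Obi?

By date of academy graduation (earlier first): Salazar (27 May 1994); then Obi (24 Oct 1998); then Sorensen and Varga (both 5 Nov 2000); then Kapoor (25 Sep 2001); then Haddad (21 Oct 2003).
Sorensen and Varga both have badge number 809, so the next rule applies.
Sorensen and Varga are each not paramedic-certified, so the next rule applies.
Among Sorensen and Varga, by date of promotion to current rank (earlier first): Sorensen (1997-12-16) before Varga (2000-08-16).
Order: Salazar, Obi, Sorensen, Varga, Kapoor, Haddad.

Salazar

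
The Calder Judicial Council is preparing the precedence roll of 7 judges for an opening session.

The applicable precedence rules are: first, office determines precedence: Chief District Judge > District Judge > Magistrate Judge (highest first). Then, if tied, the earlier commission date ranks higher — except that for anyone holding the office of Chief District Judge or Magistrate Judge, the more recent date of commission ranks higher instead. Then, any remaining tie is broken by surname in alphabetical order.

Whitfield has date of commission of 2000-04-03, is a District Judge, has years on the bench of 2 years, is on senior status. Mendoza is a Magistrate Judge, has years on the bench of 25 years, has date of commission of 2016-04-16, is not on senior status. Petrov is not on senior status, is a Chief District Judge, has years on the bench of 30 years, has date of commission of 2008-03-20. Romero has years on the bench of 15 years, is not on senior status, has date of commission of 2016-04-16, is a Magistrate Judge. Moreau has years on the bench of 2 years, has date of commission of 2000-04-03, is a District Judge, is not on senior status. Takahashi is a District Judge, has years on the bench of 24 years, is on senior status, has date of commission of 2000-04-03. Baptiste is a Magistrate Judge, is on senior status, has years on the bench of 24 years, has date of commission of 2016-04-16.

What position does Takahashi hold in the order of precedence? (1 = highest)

By office: Petrov (Chief District Judge); then Moreau, Takahashi and Whitfield (District Judge); then Baptiste, Mendoza and Romero (Magistrate Judge).
Moreau, Takahashi and Whitfield all have date of commission 2000-04-03, so the next rule applies.
Among Moreau, Takahashi and Whitfield, alphabetically by surname: Moreau before Takahashi before Whitfield.
Baptiste, Mendoza and Romero all have date of commission 2016-04-16, so the next rule applies.
Among Baptiste, Mendoza and Romero, alphabetically by surname: Baptiste before Mendoza before Romero.
Order: Petrov, Moreau, Takahashi, Whitfield, Baptiste, Mendoza, Romero. So position 3.

3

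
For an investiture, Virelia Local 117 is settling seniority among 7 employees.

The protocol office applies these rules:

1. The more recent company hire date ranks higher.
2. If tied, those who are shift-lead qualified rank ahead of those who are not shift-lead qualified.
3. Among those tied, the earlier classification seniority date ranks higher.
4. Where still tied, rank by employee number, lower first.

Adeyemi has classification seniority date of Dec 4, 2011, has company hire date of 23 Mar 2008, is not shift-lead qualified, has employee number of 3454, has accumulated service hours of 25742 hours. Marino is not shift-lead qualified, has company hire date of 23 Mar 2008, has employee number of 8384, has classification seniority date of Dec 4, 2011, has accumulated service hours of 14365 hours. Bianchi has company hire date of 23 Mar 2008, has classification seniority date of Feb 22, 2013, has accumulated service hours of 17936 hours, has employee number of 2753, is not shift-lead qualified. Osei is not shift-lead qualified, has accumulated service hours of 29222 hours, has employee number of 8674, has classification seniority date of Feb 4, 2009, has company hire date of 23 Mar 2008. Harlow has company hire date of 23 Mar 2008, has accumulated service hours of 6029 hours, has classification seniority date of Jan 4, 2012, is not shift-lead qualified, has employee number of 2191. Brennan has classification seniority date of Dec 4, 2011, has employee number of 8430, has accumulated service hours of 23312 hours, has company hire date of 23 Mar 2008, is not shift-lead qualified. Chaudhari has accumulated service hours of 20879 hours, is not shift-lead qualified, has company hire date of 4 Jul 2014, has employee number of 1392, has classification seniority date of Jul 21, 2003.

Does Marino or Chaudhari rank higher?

Chaudhari

By company hire date (later first): Chaudhari (4 Jul 2014); then Osei, Adeyemi, Marino, Brennan, Harlow and Bianchi (each 23 Mar 2008).
Osei, Adeyemi, Marino, Brennan, Harlow and Bianchi are each not shift-lead qualified, so the next rule applies.
Among Osei, Adeyemi, Marino, Brennan, Harlow and Bianchi, by classification seniority date (earlier first): Osei (Feb 4, 2009) before Adeyemi, Marino and Brennan (Dec 4, 2011) before Harlow (Jan 4, 2012) before Bianchi (Feb 22, 2013).
Among Adeyemi, Marino and Brennan, by employee number (lower first): Adeyemi (3454) before Marino (8384) before Brennan (8430).
So Chaudhari takes precedence.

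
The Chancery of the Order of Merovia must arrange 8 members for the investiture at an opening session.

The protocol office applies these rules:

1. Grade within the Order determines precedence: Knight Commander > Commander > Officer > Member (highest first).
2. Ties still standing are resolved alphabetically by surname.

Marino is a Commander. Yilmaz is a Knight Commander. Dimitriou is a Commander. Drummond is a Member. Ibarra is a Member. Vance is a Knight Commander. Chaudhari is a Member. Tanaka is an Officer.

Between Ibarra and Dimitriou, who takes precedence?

Dimitriou

By grade within the Order: Vance and Yilmaz (Knight Commander); then Dimitriou and Marino (Commander); then Tanaka (Officer); then Chaudhari, Drummond and Ibarra (Member).
Among Vance and Yilmaz, alphabetically by surname: Vance before Yilmaz.
Among Dimitriou and Marino, alphabetically by surname: Dimitriou before Marino.
Among Chaudhari, Drummond and Ibarra, alphabetically by surname: Chaudhari before Drummond before Ibarra.
So Dimitriou takes precedence.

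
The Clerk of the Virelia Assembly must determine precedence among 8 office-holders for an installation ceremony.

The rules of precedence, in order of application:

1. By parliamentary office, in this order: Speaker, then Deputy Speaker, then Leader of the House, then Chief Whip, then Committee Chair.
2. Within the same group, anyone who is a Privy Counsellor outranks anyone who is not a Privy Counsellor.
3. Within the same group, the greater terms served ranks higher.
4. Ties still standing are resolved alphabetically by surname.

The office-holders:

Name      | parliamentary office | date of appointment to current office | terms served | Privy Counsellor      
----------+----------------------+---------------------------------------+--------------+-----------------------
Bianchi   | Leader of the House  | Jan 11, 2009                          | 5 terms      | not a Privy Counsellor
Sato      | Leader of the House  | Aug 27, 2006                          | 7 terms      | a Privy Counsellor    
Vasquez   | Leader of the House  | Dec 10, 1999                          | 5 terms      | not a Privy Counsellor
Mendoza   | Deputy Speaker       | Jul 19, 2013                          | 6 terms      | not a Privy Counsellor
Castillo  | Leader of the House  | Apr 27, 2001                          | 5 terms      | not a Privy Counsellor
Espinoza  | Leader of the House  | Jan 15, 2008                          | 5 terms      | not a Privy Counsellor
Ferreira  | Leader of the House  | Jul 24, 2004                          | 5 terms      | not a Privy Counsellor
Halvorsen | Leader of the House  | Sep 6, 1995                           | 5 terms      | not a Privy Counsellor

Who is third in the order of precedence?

By parliamentary office: Mendoza (Deputy Speaker); then Sato, Bianchi, Castillo, Espinoza, Ferreira, Halvorsen and Vasquez (Leader of the House).
Among Sato, Bianchi, Castillo, Espinoza, Ferreira, Halvorsen and Vasquez, a Privy Counsellor before not a Privy Counsellor: Sato (a Privy Counsellor) before Bianchi, Castillo, Espinoza, Ferreira, Halvorsen and Vasquez (not a Privy Counsellor).
Bianchi, Castillo, Espinoza, Ferreira, Halvorsen and Vasquez all have terms served 5 terms, so the next rule applies.
Among Bianchi, Castillo, Espinoza, Ferreira, Halvorsen and Vasquez, alphabetically by surname: Bianchi before Castillo before Espinoza before Ferreira before Halvorsen before Vasquez.
Order: Mendoza, Sato, Bianchi, Castillo, Espinoza, Ferreira, Halvorsen, Vasquez.

Bianchi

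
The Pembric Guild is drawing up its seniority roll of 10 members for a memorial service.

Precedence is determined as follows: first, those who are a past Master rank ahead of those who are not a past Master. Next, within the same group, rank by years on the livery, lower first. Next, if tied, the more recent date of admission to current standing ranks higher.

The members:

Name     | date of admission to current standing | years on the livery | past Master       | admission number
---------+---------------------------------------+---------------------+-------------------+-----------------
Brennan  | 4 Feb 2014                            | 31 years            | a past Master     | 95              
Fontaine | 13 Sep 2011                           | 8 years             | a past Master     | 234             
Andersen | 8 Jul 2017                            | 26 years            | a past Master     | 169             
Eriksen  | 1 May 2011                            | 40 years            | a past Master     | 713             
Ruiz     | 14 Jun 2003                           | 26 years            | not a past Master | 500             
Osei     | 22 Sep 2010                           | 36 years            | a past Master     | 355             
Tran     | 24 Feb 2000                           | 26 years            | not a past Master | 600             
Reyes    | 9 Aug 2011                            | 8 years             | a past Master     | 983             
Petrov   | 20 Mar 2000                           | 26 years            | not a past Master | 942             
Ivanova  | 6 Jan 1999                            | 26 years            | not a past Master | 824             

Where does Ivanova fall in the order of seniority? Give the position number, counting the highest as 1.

10

By the first rule: Fontaine, Reyes, Andersen, Brennan, Osei and Eriksen (each a past Master); then Ruiz, Petrov, Tran and Ivanova (each not a past Master).
Among Fontaine, Reyes, Andersen, Brennan, Osei and Eriksen, by years on the livery (lower first): Fontaine and Reyes (8 years) before Andersen (26 years) before Brennan (31 years) before Osei (36 years) before Eriksen (40 years).
Among Fontaine and Reyes, by date of admission to current standing (later first): Fontaine (13 Sep 2011) before Reyes (9 Aug 2011).
Ruiz, Petrov, Tran and Ivanova all have years on the livery 26 years, so the next rule applies.
Among Ruiz, Petrov, Tran and Ivanova, by date of admission to current standing (later first): Ruiz (14 Jun 2003) before Petrov (20 Mar 2000) before Tran (24 Feb 2000) before Ivanova (6 Jan 1999).
Order: Fontaine, Reyes, Andersen, Brennan, Osei, Eriksen, Ruiz, Petrov, Tran, Ivanova. So position 10.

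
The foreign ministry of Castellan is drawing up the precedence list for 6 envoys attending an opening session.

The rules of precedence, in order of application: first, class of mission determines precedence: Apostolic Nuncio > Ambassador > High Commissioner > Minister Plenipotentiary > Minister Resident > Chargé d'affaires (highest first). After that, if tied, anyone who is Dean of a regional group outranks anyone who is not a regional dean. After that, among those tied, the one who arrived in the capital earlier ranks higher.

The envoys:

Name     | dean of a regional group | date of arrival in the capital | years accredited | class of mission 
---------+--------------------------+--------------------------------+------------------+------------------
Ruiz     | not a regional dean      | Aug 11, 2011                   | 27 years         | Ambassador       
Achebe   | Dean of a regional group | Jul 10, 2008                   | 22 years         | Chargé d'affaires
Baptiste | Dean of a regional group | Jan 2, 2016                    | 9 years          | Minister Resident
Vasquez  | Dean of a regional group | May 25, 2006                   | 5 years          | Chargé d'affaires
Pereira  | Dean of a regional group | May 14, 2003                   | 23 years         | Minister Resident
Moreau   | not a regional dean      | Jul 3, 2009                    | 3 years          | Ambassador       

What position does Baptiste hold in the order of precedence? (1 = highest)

4

By class of mission: Moreau and Ruiz (Ambassador); then Pereira and Baptiste (Minister Resident); then Vasquez and Achebe (Chargé d'affaires).
Moreau and Ruiz are each not a regional dean, so the next rule applies.
Among Moreau and Ruiz, by date of arrival in the capital (earlier first): Moreau (Jul 3, 2009) before Ruiz (Aug 11, 2011).
Pereira and Baptiste are each Dean of a regional group, so the next rule applies.
Among Pereira and Baptiste, by date of arrival in the capital (earlier first): Pereira (May 14, 2003) before Baptiste (Jan 2, 2016).
Vasquez and Achebe are each Dean of a regional group, so the next rule applies.
Among Vasquez and Achebe, by date of arrival in the capital (earlier first): Vasquez (May 25, 2006) before Achebe (Jul 10, 2008).
Order: Moreau, Ruiz, Pereira, Baptiste, Vasquez, Achebe. So position 4.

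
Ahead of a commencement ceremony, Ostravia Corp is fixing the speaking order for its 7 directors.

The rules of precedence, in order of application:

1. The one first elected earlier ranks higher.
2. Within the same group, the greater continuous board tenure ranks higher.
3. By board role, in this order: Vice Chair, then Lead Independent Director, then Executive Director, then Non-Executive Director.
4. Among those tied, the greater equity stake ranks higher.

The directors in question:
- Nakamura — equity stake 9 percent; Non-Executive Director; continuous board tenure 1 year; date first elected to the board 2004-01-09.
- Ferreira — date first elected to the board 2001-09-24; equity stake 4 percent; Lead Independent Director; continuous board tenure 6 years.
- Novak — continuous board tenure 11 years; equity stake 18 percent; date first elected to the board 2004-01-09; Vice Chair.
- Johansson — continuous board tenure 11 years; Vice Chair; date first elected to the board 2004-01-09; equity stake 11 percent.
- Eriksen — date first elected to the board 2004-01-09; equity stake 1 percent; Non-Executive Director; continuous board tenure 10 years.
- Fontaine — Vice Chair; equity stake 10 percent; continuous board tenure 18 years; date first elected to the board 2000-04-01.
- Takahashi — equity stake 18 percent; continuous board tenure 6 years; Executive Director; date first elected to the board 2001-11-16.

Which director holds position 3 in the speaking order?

By date first elected to the board (earlier first): Fontaine (2000-04-01); then Ferreira (2001-09-24); then Takahashi (2001-11-16); then Novak, Johansson, Eriksen and Nakamura (each 2004-01-09).
Among Novak, Johansson, Eriksen and Nakamura, by continuous board tenure (higher first): Novak and Johansson (11 years) before Eriksen (10 years) before Nakamura (1 year).
Novak and Johansson are each Vice Chair, so the next rule applies.
Among Novak and Johansson, by equity stake (higher first): Novak (18 percent) before Johansson (11 percent).
Order: Fontaine, Ferreira, Takahashi, Novak, Johansson, Eriksen, Nakamura.

Takahashi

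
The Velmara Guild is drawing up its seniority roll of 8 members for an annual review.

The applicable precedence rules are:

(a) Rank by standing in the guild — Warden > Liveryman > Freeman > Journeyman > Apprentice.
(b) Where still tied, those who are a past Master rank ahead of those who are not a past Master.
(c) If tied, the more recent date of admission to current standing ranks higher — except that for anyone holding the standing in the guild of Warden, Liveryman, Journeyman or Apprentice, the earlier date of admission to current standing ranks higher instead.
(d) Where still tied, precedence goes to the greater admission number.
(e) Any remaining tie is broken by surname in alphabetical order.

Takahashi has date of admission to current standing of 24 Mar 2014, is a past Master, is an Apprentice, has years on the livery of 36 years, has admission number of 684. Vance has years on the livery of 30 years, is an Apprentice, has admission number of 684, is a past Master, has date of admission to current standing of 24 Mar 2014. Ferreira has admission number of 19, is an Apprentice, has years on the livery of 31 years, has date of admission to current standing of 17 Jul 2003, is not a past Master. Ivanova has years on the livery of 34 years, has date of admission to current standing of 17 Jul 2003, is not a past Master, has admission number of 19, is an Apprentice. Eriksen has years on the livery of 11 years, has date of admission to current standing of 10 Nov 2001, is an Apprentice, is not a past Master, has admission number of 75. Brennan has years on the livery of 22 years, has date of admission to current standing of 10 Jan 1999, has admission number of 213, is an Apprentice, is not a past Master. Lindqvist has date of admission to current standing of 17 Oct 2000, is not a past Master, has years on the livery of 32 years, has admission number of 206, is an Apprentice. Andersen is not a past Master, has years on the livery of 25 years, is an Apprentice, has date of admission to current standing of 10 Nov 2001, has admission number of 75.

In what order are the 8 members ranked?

Takahashi, Vance, Brennan, Lindqvist, Andersen, Eriksen, Ferreira, Ivanova

By standing in the guild: Takahashi, Vance, Brennan, Lindqvist, Andersen, Eriksen, Ferreira and Ivanova (Apprentice).
Among Takahashi, Vance, Brennan, Lindqvist, Andersen, Eriksen, Ferreira and Ivanova, a past Master before not a past Master: Takahashi and Vance (a past Master) before Brennan, Lindqvist, Andersen, Eriksen, Ferreira and Ivanova (not a past Master).
Takahashi and Vance both have date of admission to current standing 24 Mar 2014, so the next rule applies.
Takahashi and Vance both have admission number 684, so the next rule applies.
Among Takahashi and Vance, alphabetically by surname: Takahashi before Vance.
Among Brennan, Lindqvist, Andersen, Eriksen, Ferreira and Ivanova, by date of admission to current standing (earlier first) (reversed rule for this group): Brennan (10 Jan 1999) before Lindqvist (17 Oct 2000) before Andersen and Eriksen (10 Nov 2001) before Ferreira and Ivanova (17 Jul 2003).
Andersen and Eriksen both have admission number 75, so the next rule applies.
Among Andersen and Eriksen, alphabetically by surname: Andersen before Eriksen.
Ferreira and Ivanova both have admission number 19, so the next rule applies.
Among Ferreira and Ivanova, alphabetically by surname: Ferreira before Ivanova.
Full order: Takahashi, Vance, Brennan, Lindqvist, Andersen, Eriksen, Ferreira, Ivanova.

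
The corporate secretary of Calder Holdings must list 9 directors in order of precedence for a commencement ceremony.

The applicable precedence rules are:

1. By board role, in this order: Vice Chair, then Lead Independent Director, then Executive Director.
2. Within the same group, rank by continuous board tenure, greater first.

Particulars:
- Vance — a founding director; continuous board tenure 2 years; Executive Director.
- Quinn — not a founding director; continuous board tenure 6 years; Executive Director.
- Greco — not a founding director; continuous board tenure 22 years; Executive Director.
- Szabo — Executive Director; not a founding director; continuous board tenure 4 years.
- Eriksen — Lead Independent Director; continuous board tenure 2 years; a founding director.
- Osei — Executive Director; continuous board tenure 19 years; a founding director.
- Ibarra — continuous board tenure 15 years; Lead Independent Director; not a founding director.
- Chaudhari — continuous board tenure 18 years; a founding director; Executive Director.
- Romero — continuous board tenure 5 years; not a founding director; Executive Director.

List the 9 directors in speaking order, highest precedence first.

Ibarra, Eriksen, Greco, Osei, Chaudhari, Quinn, Romero, Szabo, Vance

By board role: Ibarra and Eriksen (Lead Independent Director); then Greco, Osei, Chaudhari, Quinn, Romero, Szabo and Vance (Executive Director).
Among Ibarra and Eriksen, by continuous board tenure (higher first): Ibarra (15 years) before Eriksen (2 years).
Among Greco, Osei, Chaudhari, Quinn, Romero, Szabo and Vance, by continuous board tenure (higher first): Greco (22 years) before Osei (19 years) before Chaudhari (18 years) before Quinn (6 years) before Romero (5 years) before Szabo (4 years) before Vance (2 years).
Full order: Ibarra, Eriksen, Greco, Osei, Chaudhari, Quinn, Romero, Szabo, Vance.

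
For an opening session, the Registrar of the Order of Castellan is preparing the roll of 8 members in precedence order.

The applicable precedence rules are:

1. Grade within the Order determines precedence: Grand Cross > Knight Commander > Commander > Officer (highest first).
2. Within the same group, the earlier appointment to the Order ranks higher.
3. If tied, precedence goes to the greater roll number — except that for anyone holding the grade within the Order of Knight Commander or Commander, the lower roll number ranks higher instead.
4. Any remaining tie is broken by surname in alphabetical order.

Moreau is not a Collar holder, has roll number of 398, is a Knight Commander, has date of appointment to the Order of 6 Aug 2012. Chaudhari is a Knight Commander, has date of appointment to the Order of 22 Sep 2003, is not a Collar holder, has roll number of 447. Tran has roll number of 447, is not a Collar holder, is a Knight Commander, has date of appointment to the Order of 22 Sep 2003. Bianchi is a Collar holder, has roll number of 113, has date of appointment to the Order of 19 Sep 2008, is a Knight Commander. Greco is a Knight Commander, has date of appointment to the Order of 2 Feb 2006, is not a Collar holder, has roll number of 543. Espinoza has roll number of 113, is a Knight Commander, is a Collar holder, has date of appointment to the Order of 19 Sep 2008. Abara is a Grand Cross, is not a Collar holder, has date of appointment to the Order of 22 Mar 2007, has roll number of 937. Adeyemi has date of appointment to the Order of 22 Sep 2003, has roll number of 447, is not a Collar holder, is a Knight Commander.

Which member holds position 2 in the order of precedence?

Adeyemi

By grade within the Order: Abara (Grand Cross); then Adeyemi, Chaudhari, Tran, Greco, Bianchi, Espinoza and Moreau (Knight Commander).
Among Adeyemi, Chaudhari, Tran, Greco, Bianchi, Espinoza and Moreau, by date of appointment to the Order (earlier first): Adeyemi, Chaudhari and Tran (22 Sep 2003) before Greco (2 Feb 2006) before Bianchi and Espinoza (19 Sep 2008) before Moreau (6 Aug 2012).
Adeyemi, Chaudhari and Tran all have roll number 447, so the next rule applies.
Among Adeyemi, Chaudhari and Tran, alphabetically by surname: Adeyemi before Chaudhari before Tran.
Bianchi and Espinoza both have roll number 113, so the next rule applies.
Among Bianchi and Espinoza, alphabetically by surname: Bianchi before Espinoza.
Order: Abara, Adeyemi, Chaudhari, Tran, Greco, Bianchi, Espinoza, Moreau.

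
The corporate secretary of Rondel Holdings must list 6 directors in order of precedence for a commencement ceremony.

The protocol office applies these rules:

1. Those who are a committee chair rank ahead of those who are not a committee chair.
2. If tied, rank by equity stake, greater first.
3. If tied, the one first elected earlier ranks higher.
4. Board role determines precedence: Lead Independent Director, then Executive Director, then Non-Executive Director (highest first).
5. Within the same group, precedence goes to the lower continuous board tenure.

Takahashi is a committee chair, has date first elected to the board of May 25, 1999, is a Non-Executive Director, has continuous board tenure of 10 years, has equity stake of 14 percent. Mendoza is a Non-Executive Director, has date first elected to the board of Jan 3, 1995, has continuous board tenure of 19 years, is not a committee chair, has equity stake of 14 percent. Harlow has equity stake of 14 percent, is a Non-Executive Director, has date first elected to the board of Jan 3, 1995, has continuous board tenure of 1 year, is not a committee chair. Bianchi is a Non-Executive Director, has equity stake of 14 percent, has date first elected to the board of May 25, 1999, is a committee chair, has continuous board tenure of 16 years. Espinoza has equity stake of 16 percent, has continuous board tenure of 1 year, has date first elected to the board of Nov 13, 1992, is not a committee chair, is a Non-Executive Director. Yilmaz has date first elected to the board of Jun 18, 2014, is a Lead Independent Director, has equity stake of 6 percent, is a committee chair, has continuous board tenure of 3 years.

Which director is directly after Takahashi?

Bianchi

By the first rule: Takahashi, Bianchi and Yilmaz (each a committee chair); then Espinoza, Harlow and Mendoza (each not a committee chair).
Among Takahashi, Bianchi and Yilmaz, by equity stake (higher first): Takahashi and Bianchi (14 percent) before Yilmaz (6 percent).
Takahashi and Bianchi both have date first elected to the board May 25, 1999, so the next rule applies.
Takahashi and Bianchi are each Non-Executive Director, so the next rule applies.
Among Takahashi and Bianchi, by continuous board tenure (lower first): Takahashi (10 years) before Bianchi (16 years).
Among Espinoza, Harlow and Mendoza, by equity stake (higher first): Espinoza (16 percent) before Harlow and Mendoza (14 percent).
Harlow and Mendoza both have date first elected to the board Jan 3, 1995, so the next rule applies.
Harlow and Mendoza are each Non-Executive Director, so the next rule applies.
Among Harlow and Mendoza, by continuous board tenure (lower first): Harlow (1 year) before Mendoza (19 years).
Order: Takahashi, Bianchi, Yilmaz, Espinoza, Harlow, Mendoza.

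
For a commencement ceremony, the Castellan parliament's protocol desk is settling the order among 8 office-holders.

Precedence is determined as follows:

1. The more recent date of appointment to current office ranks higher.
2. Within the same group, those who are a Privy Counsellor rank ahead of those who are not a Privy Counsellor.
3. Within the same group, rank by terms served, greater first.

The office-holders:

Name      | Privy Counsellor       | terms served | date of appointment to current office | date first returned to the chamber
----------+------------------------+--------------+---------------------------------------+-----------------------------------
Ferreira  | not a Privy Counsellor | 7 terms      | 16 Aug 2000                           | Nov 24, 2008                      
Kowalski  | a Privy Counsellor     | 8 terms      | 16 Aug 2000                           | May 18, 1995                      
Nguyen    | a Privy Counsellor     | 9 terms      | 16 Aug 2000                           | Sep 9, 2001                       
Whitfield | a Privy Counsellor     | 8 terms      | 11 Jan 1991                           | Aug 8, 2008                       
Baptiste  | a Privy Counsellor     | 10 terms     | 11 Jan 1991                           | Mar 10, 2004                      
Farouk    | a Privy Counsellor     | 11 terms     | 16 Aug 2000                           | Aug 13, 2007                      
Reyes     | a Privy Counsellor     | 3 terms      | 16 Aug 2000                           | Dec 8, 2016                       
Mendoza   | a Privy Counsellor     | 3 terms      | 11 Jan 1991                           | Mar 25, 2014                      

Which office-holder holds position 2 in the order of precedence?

By date of appointment to current office (later first): Farouk, Nguyen, Kowalski, Reyes and Ferreira (each 16 Aug 2000); then Baptiste, Whitfield and Mendoza (each 11 Jan 1991).
Among Farouk, Nguyen, Kowalski, Reyes and Ferreira, a Privy Counsellor before not a Privy Counsellor: Farouk, Nguyen, Kowalski and Reyes (a Privy Counsellor) before Ferreira (not a Privy Counsellor).
Among Farouk, Nguyen, Kowalski and Reyes, by terms served (higher first): Farouk (11 terms) before Nguyen (9 terms) before Kowalski (8 terms) before Reyes (3 terms).
Baptiste, Whitfield and Mendoza are each a Privy Counsellor, so the next rule applies.
Among Baptiste, Whitfield and Mendoza, by terms served (higher first): Baptiste (10 terms) before Whitfield (8 terms) before Mendoza (3 terms).
Order: Farouk, Nguyen, Kowalski, Reyes, Ferreira, Baptiste, Whitfield, Mendoza.

Nguyen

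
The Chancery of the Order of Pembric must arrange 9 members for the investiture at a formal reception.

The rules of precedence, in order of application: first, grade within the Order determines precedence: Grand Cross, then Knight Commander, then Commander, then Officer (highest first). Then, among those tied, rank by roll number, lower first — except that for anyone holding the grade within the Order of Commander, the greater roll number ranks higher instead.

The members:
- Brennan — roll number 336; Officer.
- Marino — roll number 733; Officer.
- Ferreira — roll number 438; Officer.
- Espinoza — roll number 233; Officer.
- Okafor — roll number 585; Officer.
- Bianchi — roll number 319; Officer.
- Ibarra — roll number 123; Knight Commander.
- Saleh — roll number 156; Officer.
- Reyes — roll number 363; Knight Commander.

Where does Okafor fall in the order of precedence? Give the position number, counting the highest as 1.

8

By grade within the Order: Ibarra and Reyes (Knight Commander); then Saleh, Espinoza, Bianchi, Brennan, Ferreira, Okafor and Marino (Officer).
Among Ibarra and Reyes, by roll number (lower first): Ibarra (123) before Reyes (363).
Among Saleh, Espinoza, Bianchi, Brennan, Ferreira, Okafor and Marino, by roll number (lower first): Saleh (156) before Espinoza (233) before Bianchi (319) before Brennan (336) before Ferreira (438) before Okafor (585) before Marino (733).
Order: Ibarra, Reyes, Saleh, Espinoza, Bianchi, Brennan, Ferreira, Okafor, Marino. So position 8.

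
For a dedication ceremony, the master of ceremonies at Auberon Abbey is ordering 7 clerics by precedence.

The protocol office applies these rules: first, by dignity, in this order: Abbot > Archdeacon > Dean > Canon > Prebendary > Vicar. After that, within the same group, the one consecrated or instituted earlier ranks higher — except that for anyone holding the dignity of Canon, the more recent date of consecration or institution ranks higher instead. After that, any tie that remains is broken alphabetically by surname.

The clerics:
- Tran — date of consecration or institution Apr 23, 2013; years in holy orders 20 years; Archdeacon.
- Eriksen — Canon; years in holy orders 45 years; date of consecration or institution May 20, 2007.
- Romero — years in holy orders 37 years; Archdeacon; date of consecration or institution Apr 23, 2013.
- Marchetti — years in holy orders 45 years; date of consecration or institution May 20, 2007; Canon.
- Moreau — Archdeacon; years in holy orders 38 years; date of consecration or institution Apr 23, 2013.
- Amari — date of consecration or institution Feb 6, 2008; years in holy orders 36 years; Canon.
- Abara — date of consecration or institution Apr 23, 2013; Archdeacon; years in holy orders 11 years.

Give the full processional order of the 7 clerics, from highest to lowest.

By dignity: Abara, Moreau, Romero and Tran (Archdeacon); then Amari, Eriksen and Marchetti (Canon).
Abara, Moreau, Romero and Tran all have date of consecration or institution Apr 23, 2013, so the next rule applies.
Among Abara, Moreau, Romero and Tran, alphabetically by surname: Abara before Moreau before Romero before Tran.
Among Amari, Eriksen and Marchetti, by date of consecration or institution (later first) (reversed rule for this group): Amari (Feb 6, 2008) before Eriksen and Marchetti (May 20, 2007).
Among Eriksen and Marchetti, alphabetically by surname: Eriksen before Marchetti.
Full order: Abara, Moreau, Romero, Tran, Amari, Eriksen, Marchetti.

Abara, Moreau, Romero, Tran, Amari, Eriksen, Marchetti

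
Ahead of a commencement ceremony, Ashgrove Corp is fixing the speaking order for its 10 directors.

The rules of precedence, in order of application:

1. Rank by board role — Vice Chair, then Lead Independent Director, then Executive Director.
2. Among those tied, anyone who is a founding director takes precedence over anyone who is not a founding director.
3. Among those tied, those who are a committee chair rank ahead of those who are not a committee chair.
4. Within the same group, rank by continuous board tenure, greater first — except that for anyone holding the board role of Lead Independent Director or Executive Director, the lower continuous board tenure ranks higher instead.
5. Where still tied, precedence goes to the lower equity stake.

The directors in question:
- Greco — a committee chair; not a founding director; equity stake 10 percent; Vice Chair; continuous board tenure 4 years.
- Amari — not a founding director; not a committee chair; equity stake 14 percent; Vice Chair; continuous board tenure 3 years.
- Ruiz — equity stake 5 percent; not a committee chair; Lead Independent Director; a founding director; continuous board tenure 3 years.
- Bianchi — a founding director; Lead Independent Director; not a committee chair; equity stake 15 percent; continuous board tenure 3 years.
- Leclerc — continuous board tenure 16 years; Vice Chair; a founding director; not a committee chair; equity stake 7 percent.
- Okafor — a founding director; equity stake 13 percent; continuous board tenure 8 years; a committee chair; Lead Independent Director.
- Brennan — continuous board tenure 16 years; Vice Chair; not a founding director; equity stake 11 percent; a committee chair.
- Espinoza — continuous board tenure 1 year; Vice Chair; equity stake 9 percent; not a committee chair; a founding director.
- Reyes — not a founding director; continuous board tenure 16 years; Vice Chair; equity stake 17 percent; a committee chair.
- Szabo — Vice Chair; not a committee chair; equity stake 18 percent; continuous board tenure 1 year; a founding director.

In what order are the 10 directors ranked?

Leclerc, Espinoza, Szabo, Brennan, Reyes, Greco, Amari, Okafor, Ruiz, Bianchi

By board role: Leclerc, Espinoza, Szabo, Brennan, Reyes, Greco and Amari (Vice Chair); then Okafor, Ruiz and Bianchi (Lead Independent Director).
Among Leclerc, Espinoza, Szabo, Brennan, Reyes, Greco and Amari, a founding director before not a founding director: Leclerc, Espinoza and Szabo (a founding director) before Brennan, Reyes, Greco and Amari (not a founding director).
Leclerc, Espinoza and Szabo are each not a committee chair, so the next rule applies.
Among Leclerc, Espinoza and Szabo, by continuous board tenure (higher first): Leclerc (16 years) before Espinoza and Szabo (1 year).
Among Espinoza and Szabo, by equity stake (lower first): Espinoza (9 percent) before Szabo (18 percent).
Among Brennan, Reyes, Greco and Amari, a committee chair before not a committee chair: Brennan, Reyes and Greco (a committee chair) before Amari (not a committee chair).
Among Brennan, Reyes and Greco, by continuous board tenure (higher first): Brennan and Reyes (16 years) before Greco (4 years).
Among Brennan and Reyes, by equity stake (lower first): Brennan (11 percent) before Reyes (17 percent).
Okafor, Ruiz and Bianchi are each a founding director, so the next rule applies.
Among Okafor, Ruiz and Bianchi, a committee chair before not a committee chair: Okafor (a committee chair) before Ruiz and Bianchi (not a committee chair).
Ruiz and Bianchi both have continuous board tenure 3 years, so the next rule applies.
Among Ruiz and Bianchi, by equity stake (lower first): Ruiz (5 percent) before Bianchi (15 percent).
Full order: Leclerc, Espinoza, Szabo, Brennan, Reyes, Greco, Amari, Okafor, Ruiz, Bianchi.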